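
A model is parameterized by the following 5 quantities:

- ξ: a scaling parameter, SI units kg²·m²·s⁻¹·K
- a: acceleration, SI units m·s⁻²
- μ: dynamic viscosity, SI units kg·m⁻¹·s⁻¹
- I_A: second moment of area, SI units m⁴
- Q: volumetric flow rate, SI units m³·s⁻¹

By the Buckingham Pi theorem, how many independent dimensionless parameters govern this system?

1

There are 5 variables and 4 base dimensions (M, L, T, Θ).
The dimension matrix has rank 4.
Independent dimensionless groups: 5 − 4 = 1.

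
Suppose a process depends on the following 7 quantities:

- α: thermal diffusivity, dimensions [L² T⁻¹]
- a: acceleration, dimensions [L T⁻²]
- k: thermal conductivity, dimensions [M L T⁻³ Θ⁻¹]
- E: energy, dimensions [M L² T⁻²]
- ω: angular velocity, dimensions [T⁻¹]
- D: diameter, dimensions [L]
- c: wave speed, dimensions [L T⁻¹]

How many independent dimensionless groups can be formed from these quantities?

There are 7 variables and 4 base dimensions (M, L, T, Θ).
The dimension matrix has rank 4.
Independent dimensionless groups: 7 − 4 = 3.

3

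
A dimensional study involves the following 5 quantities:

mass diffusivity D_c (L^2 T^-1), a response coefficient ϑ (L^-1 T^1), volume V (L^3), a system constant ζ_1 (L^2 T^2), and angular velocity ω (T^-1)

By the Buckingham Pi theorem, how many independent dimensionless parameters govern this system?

3

There are 5 variables and 2 base dimensions (L, T).
The dimension matrix has rank 2.
Independent dimensionless groups: 5 − 2 = 3.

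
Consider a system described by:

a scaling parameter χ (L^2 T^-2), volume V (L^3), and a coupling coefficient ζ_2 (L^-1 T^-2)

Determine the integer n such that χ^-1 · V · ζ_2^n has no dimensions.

1

Balance the L exponent: (-1)·n from ζ_2, plus −(2) + (3) = 1 from the rest, must sum to zero.
−n + 1 = 0, so n = 1.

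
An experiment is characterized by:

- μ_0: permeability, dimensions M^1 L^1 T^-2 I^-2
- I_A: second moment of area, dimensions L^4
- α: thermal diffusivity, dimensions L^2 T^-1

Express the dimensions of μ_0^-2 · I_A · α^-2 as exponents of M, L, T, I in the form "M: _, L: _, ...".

M: -2, L: -2, T: 6, I: 4

Collect each base-dimension exponent across the product:
  M: −2·(1) + (0) − 2·(0) = -2
  L: −2·(1) + (4) − 2·(2) = -2
  T: −2·(-2) + (0) − 2·(-1) = 6
  I: −2·(-2) + (0) − 2·(0) = 4
So the dimensions are [M⁻² L⁻² T⁶ I⁴].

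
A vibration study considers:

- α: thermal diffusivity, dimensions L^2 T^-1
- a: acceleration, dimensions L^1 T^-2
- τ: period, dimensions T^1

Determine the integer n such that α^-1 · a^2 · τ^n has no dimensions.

Balance the T exponent: (1)·n from τ, plus −(-1) + 2·(-2) = -3 from the rest, must sum to zero.
n − 3 = 0, so n = 3.

3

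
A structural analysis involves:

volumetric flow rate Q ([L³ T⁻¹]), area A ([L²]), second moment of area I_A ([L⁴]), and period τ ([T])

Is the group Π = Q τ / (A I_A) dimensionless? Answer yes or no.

Sum the exponent of each base dimension across the product:
  L: [Q]_L − [A]_L − [I_A]_L + [τ]_L = (3) − (2) − (4) + (0) = -3
  T: [Q]_T − [A]_T − [I_A]_T + [τ]_T = (-1) − (0) − (0) + (1) = 0
Net dimensions [L⁻³] ≠ [1] — not dimensionless.

no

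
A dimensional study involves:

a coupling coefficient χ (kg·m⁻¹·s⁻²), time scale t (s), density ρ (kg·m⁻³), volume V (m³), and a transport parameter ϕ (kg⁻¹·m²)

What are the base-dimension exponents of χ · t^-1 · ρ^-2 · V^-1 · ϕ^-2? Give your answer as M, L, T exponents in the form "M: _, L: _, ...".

Collect each base-dimension exponent across the product:
  M: (1) − (0) − 2·(1) − (0) − 2·(-1) = 1
  L: (-1) − (0) − 2·(-3) − (3) − 2·(2) = -2
  T: (-2) − (1) − 2·(0) − (0) − 2·(0) = -3
So the dimensions are [M L⁻² T⁻³].

M: 1, L: -2, T: -3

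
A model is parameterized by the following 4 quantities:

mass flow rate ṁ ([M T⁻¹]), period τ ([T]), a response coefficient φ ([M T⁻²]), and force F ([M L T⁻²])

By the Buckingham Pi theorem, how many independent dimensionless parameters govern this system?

There are 4 variables and 3 base dimensions (M, L, T).
The dimension matrix has rank 3.
Independent dimensionless groups: 4 − 3 = 1.

1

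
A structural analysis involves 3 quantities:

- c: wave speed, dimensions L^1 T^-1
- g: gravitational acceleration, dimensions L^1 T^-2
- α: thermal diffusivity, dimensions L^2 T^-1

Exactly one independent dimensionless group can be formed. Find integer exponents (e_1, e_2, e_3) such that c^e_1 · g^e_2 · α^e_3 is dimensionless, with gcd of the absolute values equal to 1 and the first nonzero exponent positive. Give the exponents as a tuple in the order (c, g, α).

(3, -1, -1)

L: e_1·(1) + e_2·(1) + e_3·(2) = 0
T: e_1·(-1) + e_2·(-2) + e_3·(-1) = 0
Solving this homogeneous linear system for the smallest-integer solution (first nonzero entry positive) gives (3, -1, -1).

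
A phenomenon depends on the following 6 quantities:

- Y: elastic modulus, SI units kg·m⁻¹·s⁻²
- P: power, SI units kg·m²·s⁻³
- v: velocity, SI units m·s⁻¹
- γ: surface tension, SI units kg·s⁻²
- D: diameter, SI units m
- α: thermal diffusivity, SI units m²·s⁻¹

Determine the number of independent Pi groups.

There are 6 variables and 3 base dimensions (M, L, T).
The dimension matrix has rank 3.
Independent dimensionless groups: 6 − 3 = 3.

3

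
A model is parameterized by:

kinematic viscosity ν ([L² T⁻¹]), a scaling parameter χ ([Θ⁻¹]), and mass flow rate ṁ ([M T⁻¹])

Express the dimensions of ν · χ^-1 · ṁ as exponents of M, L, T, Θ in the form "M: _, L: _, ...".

M: 1, L: 2, T: -2, Θ: 1

Collect each base-dimension exponent across the product:
  M: (0) − (0) + (1) = 1
  L: (2) − (0) + (0) = 2
  T: (-1) − (0) + (-1) = -2
  Θ: (0) − (-1) + (0) = 1
So the dimensions are [M L² T⁻² Θ].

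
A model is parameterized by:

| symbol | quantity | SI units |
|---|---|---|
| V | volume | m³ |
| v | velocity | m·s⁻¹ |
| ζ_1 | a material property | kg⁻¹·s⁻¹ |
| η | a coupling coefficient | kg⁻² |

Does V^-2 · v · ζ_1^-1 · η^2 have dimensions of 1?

no

Sum the exponent of each base dimension across the product:
  M: −2·[V]_M + [v]_M − [ζ_1]_M + 2·[η]_M = −2·(0) + (0) − (-1) + 2·(-2) = -3
  L: −2·[V]_L + [v]_L − [ζ_1]_L + 2·[η]_L = −2·(3) + (1) − (0) + 2·(0) = -5
  T: −2·[V]_T + [v]_T − [ζ_1]_T + 2·[η]_T = −2·(0) + (-1) − (-1) + 2·(0) = 0
Net dimensions [M⁻³ L⁻⁵] ≠ [1] — not dimensionless.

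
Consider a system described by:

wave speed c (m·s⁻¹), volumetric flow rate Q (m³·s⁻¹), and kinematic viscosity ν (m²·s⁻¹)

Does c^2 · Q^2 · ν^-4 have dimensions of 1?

yes

Sum the exponent of each base dimension across the product:
  M: 2·[c]_M + 2·[Q]_M − 4·[ν]_M = 2·(0) + 2·(0) − 4·(0) = 0
  L: 2·[c]_L + 2·[Q]_L − 4·[ν]_L = 2·(1) + 2·(3) − 4·(2) = 0
  T: 2·[c]_T + 2·[Q]_T − 4·[ν]_T = 2·(-1) + 2·(-1) − 4·(-1) = 0
All base exponents vanish — dimensionless.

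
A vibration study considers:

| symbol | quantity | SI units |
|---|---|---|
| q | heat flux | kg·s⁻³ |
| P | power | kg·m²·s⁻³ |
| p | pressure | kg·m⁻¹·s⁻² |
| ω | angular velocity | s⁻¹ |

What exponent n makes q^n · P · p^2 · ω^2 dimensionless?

-3

Balance the M exponent: (1)·n from q, plus (1) + 2·(1) + 2·(0) = 3 from the rest, must sum to zero.
n + 3 = 0, so n = -3.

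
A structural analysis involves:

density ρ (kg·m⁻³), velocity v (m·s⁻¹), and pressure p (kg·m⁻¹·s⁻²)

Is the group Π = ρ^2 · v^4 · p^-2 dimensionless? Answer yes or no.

Sum the exponent of each base dimension across the product:
  M: 2·[ρ]_M + 4·[v]_M − 2·[p]_M = 2·(1) + 4·(0) − 2·(1) = 0
  L: 2·[ρ]_L + 4·[v]_L − 2·[p]_L = 2·(-3) + 4·(1) − 2·(-1) = 0
  T: 2·[ρ]_T + 4·[v]_T − 2·[p]_T = 2·(0) + 4·(-1) − 2·(-2) = 0
All base exponents vanish — dimensionless.

yes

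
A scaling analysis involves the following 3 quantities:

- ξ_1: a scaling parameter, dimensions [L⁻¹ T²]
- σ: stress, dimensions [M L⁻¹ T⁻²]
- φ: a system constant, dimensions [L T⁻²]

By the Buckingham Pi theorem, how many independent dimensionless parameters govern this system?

1

There are 3 variables and 3 base dimensions (M, L, T).
The dimension matrix has rank 2 (less than 3: the dimension vectors are linearly dependent).
Independent dimensionless groups: 3 − 2 = 1.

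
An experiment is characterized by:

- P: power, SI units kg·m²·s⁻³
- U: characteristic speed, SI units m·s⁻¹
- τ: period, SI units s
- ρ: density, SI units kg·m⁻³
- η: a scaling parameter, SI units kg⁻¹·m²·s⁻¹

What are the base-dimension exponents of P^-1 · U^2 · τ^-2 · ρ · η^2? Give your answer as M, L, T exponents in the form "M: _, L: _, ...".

Collect each base-dimension exponent across the product:
  M: −(1) + 2·(0) − 2·(0) + (1) + 2·(-1) = -2
  L: −(2) + 2·(1) − 2·(0) + (-3) + 2·(2) = 1
  T: −(-3) + 2·(-1) − 2·(1) + (0) + 2·(-1) = -3
So the dimensions are [M⁻² L T⁻³].

M: -2, L: 1, T: -3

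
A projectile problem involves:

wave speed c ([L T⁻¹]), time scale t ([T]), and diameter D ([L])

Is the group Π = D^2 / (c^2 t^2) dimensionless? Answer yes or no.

Sum the exponent of each base dimension across the product:
  M: −2·[c]_M − 2·[t]_M + 2·[D]_M = −2·(0) − 2·(0) + 2·(0) = 0
  L: −2·[c]_L − 2·[t]_L + 2·[D]_L = −2·(1) − 2·(0) + 2·(1) = 0
  T: −2·[c]_T − 2·[t]_T + 2·[D]_T = −2·(-1) − 2·(1) + 2·(0) = 0
All base exponents vanish — dimensionless.

yes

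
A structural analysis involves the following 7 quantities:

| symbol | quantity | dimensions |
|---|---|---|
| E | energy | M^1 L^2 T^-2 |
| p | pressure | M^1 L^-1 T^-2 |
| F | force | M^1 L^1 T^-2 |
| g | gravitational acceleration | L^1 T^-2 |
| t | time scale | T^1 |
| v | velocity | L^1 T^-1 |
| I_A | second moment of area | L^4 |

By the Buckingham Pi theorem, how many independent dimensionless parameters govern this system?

4

There are 7 variables and 3 base dimensions (M, L, T).
The dimension matrix has rank 3.
Independent dimensionless groups: 7 − 3 = 4.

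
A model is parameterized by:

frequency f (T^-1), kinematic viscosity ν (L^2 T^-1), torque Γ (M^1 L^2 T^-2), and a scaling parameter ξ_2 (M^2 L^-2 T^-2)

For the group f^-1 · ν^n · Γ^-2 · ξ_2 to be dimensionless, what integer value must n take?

3

Balance the L exponent: (2)·n from ν, plus −(0) − 2·(2) + (-2) = -6 from the rest, must sum to zero.
2n − 6 = 0, so n = 3.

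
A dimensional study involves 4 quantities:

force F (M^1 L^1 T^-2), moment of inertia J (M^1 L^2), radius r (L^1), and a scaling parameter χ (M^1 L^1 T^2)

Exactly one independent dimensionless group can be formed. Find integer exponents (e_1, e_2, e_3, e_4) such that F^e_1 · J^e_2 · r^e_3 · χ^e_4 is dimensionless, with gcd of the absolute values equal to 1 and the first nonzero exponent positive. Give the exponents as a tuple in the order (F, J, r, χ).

(1, -2, 2, 1)

M: e_1·(1) + e_2·(1) + e_3·(0) + e_4·(1) = 0
L: e_1·(1) + e_2·(2) + e_3·(1) + e_4·(1) = 0
T: e_1·(-2) + e_2·(0) + e_3·(0) + e_4·(2) = 0
Solving this homogeneous linear system for the smallest-integer solution (first nonzero entry positive) gives (1, -2, 2, 1).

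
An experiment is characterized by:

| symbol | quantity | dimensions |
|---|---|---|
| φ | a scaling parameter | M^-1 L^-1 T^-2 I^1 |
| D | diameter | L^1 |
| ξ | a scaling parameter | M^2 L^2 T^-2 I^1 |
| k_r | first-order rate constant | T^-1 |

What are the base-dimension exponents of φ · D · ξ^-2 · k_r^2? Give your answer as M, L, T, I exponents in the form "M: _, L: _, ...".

Collect each base-dimension exponent across the product:
  M: (-1) + (0) − 2·(2) + 2·(0) = -5
  L: (-1) + (1) − 2·(2) + 2·(0) = -4
  T: (-2) + (0) − 2·(-2) + 2·(-1) = 0
  I: (1) + (0) − 2·(1) + 2·(0) = -1
So the dimensions are [M⁻⁵ L⁻⁴ I⁻¹].

M: -5, L: -4, T: 0, I: -1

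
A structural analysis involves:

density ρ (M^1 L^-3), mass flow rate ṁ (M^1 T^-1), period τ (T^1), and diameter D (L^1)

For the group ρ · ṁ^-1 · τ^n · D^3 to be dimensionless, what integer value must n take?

Balance the T exponent: (1)·n from τ, plus (0) − (-1) + 3·(0) = 1 from the rest, must sum to zero.
n + 1 = 0, so n = -1.

-1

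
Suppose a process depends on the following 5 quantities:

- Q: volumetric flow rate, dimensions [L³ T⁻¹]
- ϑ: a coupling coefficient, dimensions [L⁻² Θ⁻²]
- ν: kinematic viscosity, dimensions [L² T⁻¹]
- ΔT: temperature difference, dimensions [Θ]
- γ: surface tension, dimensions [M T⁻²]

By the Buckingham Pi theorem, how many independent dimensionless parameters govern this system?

There are 5 variables and 4 base dimensions (M, L, T, Θ).
The dimension matrix has rank 4.
Independent dimensionless groups: 5 − 4 = 1.

1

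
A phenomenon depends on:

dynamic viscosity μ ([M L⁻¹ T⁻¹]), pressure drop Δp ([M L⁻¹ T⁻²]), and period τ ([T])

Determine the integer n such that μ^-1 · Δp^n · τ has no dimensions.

1

Balance the M exponent: (1)·n from Δp, plus −(1) + (0) = -1 from the rest, must sum to zero.
n − 1 = 0, so n = 1.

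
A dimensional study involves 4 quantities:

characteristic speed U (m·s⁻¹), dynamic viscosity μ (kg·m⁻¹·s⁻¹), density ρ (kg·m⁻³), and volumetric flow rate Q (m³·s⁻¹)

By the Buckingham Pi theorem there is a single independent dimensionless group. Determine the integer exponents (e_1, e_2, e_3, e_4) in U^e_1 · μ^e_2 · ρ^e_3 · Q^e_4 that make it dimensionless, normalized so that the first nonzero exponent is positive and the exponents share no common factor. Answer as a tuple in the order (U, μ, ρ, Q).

(1, -2, 2, 1)

M: e_1·(0) + e_2·(1) + e_3·(1) + e_4·(0) = 0
L: e_1·(1) + e_2·(-1) + e_3·(-3) + e_4·(3) = 0
T: e_1·(-1) + e_2·(-1) + e_3·(0) + e_4·(-1) = 0
Solving this homogeneous linear system for the smallest-integer solution (first nonzero entry positive) gives (1, -2, 2, 1).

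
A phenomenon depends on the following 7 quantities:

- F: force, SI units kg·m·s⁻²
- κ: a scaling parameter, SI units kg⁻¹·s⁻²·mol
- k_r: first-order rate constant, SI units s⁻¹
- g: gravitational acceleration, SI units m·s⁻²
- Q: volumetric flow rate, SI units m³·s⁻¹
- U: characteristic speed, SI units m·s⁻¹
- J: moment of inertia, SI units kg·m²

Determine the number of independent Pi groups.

There are 7 variables and 4 base dimensions (M, L, T, N).
The dimension matrix has rank 4.
Independent dimensionless groups: 7 − 4 = 3.

3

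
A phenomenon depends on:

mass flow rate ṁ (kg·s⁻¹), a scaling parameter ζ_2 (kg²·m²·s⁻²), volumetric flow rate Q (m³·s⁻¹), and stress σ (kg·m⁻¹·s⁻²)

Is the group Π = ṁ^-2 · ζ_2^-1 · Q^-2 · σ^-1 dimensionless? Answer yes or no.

Sum the exponent of each base dimension across the product:
  M: −2·[ṁ]_M − [ζ_2]_M − 2·[Q]_M − [σ]_M = −2·(1) − (2) − 2·(0) − (1) = -5
  L: −2·[ṁ]_L − [ζ_2]_L − 2·[Q]_L − [σ]_L = −2·(0) − (2) − 2·(3) − (-1) = -7
  T: −2·[ṁ]_T − [ζ_2]_T − 2·[Q]_T − [σ]_T = −2·(-1) − (-2) − 2·(-1) − (-2) = 8
Net dimensions [M⁻⁵ L⁻⁷ T⁸] ≠ [1] — not dimensionless.

no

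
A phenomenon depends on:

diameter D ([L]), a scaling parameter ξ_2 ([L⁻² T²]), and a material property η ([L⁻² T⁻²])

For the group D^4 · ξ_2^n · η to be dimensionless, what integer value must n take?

Balance the L exponent: (-2)·n from ξ_2, plus 4·(1) + (-2) = 2 from the rest, must sum to zero.
-2n + 2 = 0, so n = 1.

1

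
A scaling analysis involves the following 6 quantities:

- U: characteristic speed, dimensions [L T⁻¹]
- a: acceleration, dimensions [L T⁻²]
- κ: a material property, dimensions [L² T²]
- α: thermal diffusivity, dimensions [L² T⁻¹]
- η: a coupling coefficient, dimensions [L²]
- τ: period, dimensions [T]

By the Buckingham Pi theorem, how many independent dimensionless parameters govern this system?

There are 6 variables and 2 base dimensions (L, T).
The dimension matrix has rank 2.
Independent dimensionless groups: 6 − 2 = 4.

4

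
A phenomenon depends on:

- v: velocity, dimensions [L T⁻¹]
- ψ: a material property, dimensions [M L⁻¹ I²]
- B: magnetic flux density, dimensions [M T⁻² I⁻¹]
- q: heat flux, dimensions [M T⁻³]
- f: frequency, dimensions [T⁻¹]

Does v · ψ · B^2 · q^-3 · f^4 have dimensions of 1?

yes

Sum the exponent of each base dimension across the product:
  M: [v]_M + [ψ]_M + 2·[B]_M − 3·[q]_M + 4·[f]_M = (0) + (1) + 2·(1) − 3·(1) + 4·(0) = 0
  L: [v]_L + [ψ]_L + 2·[B]_L − 3·[q]_L + 4·[f]_L = (1) + (-1) + 2·(0) − 3·(0) + 4·(0) = 0
  T: [v]_T + [ψ]_T + 2·[B]_T − 3·[q]_T + 4·[f]_T = (-1) + (0) + 2·(-2) − 3·(-3) + 4·(-1) = 0
  I: [v]_I + [ψ]_I + 2·[B]_I − 3·[q]_I + 4·[f]_I = (0) + (2) + 2·(-1) − 3·(0) + 4·(0) = 0
All base exponents vanish — dimensionless.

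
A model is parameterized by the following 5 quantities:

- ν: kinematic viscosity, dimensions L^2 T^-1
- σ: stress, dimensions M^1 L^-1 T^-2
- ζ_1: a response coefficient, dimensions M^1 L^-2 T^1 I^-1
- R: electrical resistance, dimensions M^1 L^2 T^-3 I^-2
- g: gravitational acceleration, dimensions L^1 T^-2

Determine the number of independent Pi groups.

1

There are 5 variables and 4 base dimensions (M, L, T, I).
The dimension matrix has rank 4.
Independent dimensionless groups: 5 − 4 = 1.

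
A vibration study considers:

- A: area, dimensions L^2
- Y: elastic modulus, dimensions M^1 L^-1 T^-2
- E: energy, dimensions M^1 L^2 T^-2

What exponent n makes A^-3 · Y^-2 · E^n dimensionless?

2

Balance the M exponent: (1)·n from E, plus −3·(0) − 2·(1) = -2 from the rest, must sum to zero.
n − 2 = 0, so n = 2.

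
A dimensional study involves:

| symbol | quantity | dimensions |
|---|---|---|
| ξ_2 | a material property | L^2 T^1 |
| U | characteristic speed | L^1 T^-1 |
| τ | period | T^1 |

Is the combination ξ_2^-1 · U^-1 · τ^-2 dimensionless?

Sum the exponent of each base dimension across the product:
  L: −[ξ_2]_L − [U]_L − 2·[τ]_L = −(2) − (1) − 2·(0) = -3
  T: −[ξ_2]_T − [U]_T − 2·[τ]_T = −(1) − (-1) − 2·(1) = -2
Net dimensions [L⁻³ T⁻²] ≠ [1] — not dimensionless.

no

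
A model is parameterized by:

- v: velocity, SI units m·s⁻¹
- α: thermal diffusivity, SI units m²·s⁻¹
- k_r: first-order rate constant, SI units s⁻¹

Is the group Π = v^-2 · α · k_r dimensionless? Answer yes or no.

yes

Sum the exponent of each base dimension across the product:
  M: −2·[v]_M + [α]_M + [k_r]_M = −2·(0) + (0) + (0) = 0
  L: −2·[v]_L + [α]_L + [k_r]_L = −2·(1) + (2) + (0) = 0
  T: −2·[v]_T + [α]_T + [k_r]_T = −2·(-1) + (-1) + (-1) = 0
  N: −2·[v]_N + [α]_N + [k_r]_N = −2·(0) + (0) + (0) = 0
All base exponents vanish — dimensionless.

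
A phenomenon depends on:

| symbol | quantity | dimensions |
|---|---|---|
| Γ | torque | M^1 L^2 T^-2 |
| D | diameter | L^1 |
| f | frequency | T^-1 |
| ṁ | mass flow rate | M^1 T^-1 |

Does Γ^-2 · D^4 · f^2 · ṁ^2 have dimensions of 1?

Sum the exponent of each base dimension across the product:
  M: −2·[Γ]_M + 4·[D]_M + 2·[f]_M + 2·[ṁ]_M = −2·(1) + 4·(0) + 2·(0) + 2·(1) = 0
  L: −2·[Γ]_L + 4·[D]_L + 2·[f]_L + 2·[ṁ]_L = −2·(2) + 4·(1) + 2·(0) + 2·(0) = 0
  T: −2·[Γ]_T + 4·[D]_T + 2·[f]_T + 2·[ṁ]_T = −2·(-2) + 4·(0) + 2·(-1) + 2·(-1) = 0
All base exponents vanish — dimensionless.

yes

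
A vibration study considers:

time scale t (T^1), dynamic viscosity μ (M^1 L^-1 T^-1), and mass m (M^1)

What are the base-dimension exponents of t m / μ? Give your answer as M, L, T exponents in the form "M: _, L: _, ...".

Collect each base-dimension exponent across the product:
  M: (0) − (1) + (1) = 0
  L: (0) − (-1) + (0) = 1
  T: (1) − (-1) + (0) = 2
So the dimensions are [L T²].

M: 0, L: 1, T: 2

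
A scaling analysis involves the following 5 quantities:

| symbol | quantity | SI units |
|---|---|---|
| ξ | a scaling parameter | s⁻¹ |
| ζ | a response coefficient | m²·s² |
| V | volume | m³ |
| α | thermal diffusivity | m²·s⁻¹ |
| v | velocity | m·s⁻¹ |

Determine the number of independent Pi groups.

3

There are 5 variables and 2 base dimensions (L, T).
The dimension matrix has rank 2.
Independent dimensionless groups: 5 − 2 = 3.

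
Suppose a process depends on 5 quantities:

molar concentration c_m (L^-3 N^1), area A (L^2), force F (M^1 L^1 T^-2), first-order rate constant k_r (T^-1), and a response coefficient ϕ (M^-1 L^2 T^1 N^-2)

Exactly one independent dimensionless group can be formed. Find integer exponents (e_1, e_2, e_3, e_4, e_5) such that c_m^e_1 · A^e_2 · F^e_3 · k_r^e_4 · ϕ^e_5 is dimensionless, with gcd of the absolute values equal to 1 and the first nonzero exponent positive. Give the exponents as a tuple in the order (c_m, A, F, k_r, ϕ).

(4, 3, 2, -2, 2)

M: e_1·(0) + e_2·(0) + e_3·(1) + e_4·(0) + e_5·(-1) = 0
L: e_1·(-3) + e_2·(2) + e_3·(1) + e_4·(0) + e_5·(2) = 0
T: e_1·(0) + e_2·(0) + e_3·(-2) + e_4·(-1) + e_5·(1) = 0
N: e_1·(1) + e_2·(0) + e_3·(0) + e_4·(0) + e_5·(-2) = 0
Solving this homogeneous linear system for the smallest-integer solution (first nonzero entry positive) gives (4, 3, 2, -2, 2).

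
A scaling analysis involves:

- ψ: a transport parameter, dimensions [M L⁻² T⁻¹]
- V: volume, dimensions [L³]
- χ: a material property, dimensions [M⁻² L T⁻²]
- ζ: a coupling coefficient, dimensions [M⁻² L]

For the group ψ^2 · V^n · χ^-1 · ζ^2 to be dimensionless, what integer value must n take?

1

Balance the L exponent: (3)·n from V, plus 2·(-2) − (1) + 2·(1) = -3 from the rest, must sum to zero.
3n − 3 = 0, so n = 1.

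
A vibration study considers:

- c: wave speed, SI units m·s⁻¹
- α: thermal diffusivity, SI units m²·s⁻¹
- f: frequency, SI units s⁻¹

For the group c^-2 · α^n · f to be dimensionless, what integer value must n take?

Balance the L exponent: (2)·n from α, plus −2·(1) + (0) = -2 from the rest, must sum to zero.
2n − 2 = 0, so n = 1.

1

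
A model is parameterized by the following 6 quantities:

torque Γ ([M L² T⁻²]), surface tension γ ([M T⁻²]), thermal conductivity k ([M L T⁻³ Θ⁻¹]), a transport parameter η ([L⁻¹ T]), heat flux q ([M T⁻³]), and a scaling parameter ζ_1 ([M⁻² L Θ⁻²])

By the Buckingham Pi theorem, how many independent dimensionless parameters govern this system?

2

There are 6 variables and 4 base dimensions (M, L, T, Θ).
The dimension matrix has rank 4.
Independent dimensionless groups: 6 − 4 = 2.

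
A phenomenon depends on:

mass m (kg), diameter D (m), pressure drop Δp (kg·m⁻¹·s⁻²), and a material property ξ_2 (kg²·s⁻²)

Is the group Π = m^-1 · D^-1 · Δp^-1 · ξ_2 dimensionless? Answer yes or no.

Sum the exponent of each base dimension across the product:
  M: −[m]_M − [D]_M − [Δp]_M + [ξ_2]_M = −(1) − (0) − (1) + (2) = 0
  L: −[m]_L − [D]_L − [Δp]_L + [ξ_2]_L = −(0) − (1) − (-1) + (0) = 0
  T: −[m]_T − [D]_T − [Δp]_T + [ξ_2]_T = −(0) − (0) − (-2) + (-2) = 0
All base exponents vanish — dimensionless.

yes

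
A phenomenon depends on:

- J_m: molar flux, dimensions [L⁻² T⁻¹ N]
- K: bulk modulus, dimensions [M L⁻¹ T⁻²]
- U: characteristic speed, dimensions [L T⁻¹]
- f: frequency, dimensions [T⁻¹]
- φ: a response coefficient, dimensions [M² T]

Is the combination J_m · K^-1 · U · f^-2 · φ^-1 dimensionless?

Sum the exponent of each base dimension across the product:
  M: [J_m]_M − [K]_M + [U]_M − 2·[f]_M − [φ]_M = (0) − (1) + (0) − 2·(0) − (2) = -3
  L: [J_m]_L − [K]_L + [U]_L − 2·[f]_L − [φ]_L = (-2) − (-1) + (1) − 2·(0) − (0) = 0
  T: [J_m]_T − [K]_T + [U]_T − 2·[f]_T − [φ]_T = (-1) − (-2) + (-1) − 2·(-1) − (1) = 1
  N: [J_m]_N − [K]_N + [U]_N − 2·[f]_N − [φ]_N = (1) − (0) + (0) − 2·(0) − (0) = 1
Net dimensions [M⁻³ T N] ≠ [1] — not dimensionless.

no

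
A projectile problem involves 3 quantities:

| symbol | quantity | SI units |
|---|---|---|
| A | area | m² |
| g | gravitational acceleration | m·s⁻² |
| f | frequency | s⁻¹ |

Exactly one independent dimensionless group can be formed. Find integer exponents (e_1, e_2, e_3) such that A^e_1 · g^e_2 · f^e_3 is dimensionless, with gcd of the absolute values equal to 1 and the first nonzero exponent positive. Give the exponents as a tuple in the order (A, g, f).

(1, -2, 4)

L: e_1·(2) + e_2·(1) + e_3·(0) = 0
T: e_1·(0) + e_2·(-2) + e_3·(-1) = 0
Solving this homogeneous linear system for the smallest-integer solution (first nonzero entry positive) gives (1, -2, 4).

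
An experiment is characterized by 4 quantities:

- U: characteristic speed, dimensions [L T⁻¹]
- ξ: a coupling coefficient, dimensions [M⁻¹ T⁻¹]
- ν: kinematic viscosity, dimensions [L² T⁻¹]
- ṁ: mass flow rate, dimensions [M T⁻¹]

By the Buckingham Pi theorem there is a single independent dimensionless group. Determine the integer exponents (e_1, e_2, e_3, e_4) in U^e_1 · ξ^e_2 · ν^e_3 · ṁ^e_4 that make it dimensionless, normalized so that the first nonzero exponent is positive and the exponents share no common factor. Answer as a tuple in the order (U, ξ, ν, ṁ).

(4, -1, -2, -1)

M: e_1·(0) + e_2·(-1) + e_3·(0) + e_4·(1) = 0
L: e_1·(1) + e_2·(0) + e_3·(2) + e_4·(0) = 0
T: e_1·(-1) + e_2·(-1) + e_3·(-1) + e_4·(-1) = 0
Solving this homogeneous linear system for the smallest-integer solution (first nonzero entry positive) gives (4, -1, -2, -1).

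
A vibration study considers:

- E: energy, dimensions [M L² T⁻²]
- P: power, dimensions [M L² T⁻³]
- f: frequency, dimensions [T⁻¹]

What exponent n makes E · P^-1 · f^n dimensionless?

Balance the T exponent: (-1)·n from f, plus (-2) − (-3) = 1 from the rest, must sum to zero.
−n + 1 = 0, so n = 1.

1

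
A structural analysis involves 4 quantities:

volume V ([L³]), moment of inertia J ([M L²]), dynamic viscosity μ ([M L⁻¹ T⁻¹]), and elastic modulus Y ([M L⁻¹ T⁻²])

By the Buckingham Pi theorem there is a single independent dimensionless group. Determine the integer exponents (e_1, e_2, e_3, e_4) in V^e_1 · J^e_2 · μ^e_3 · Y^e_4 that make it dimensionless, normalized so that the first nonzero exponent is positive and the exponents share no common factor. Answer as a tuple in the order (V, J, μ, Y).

M: e_1·(0) + e_2·(1) + e_3·(1) + e_4·(1) = 0
L: e_1·(3) + e_2·(2) + e_3·(-1) + e_4·(-1) = 0
T: e_1·(0) + e_2·(0) + e_3·(-1) + e_4·(-2) = 0
Solving this homogeneous linear system for the smallest-integer solution (first nonzero entry positive) gives (1, -1, 2, -1).

(1, -1, 2, -1)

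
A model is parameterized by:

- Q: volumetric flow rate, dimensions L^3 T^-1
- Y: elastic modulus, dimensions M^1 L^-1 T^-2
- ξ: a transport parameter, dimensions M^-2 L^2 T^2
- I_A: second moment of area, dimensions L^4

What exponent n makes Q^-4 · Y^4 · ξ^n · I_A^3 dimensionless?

Balance the M exponent: (-2)·n from ξ, plus −4·(0) + 4·(1) + 3·(0) = 4 from the rest, must sum to zero.
-2n + 4 = 0, so n = 2.

2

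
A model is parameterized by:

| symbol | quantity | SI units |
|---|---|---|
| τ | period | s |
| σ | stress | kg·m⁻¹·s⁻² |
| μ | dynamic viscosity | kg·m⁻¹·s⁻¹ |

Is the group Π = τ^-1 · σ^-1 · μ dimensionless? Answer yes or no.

yes

Sum the exponent of each base dimension across the product:
  M: −[τ]_M − [σ]_M + [μ]_M = −(0) − (1) + (1) = 0
  L: −[τ]_L − [σ]_L + [μ]_L = −(0) − (-1) + (-1) = 0
  T: −[τ]_T − [σ]_T + [μ]_T = −(1) − (-2) + (-1) = 0
  Θ: −[τ]_Θ − [σ]_Θ + [μ]_Θ = −(0) − (0) + (0) = 0
All base exponents vanish — dimensionless.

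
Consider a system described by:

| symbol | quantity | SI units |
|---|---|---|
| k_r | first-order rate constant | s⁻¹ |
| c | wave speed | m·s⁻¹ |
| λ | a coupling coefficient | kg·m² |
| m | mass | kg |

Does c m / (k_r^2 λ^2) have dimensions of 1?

no

Sum the exponent of each base dimension across the product:
  M: −2·[k_r]_M + [c]_M − 2·[λ]_M + [m]_M = −2·(0) + (0) − 2·(1) + (1) = -1
  L: −2·[k_r]_L + [c]_L − 2·[λ]_L + [m]_L = −2·(0) + (1) − 2·(2) + (0) = -3
  T: −2·[k_r]_T + [c]_T − 2·[λ]_T + [m]_T = −2·(-1) + (-1) − 2·(0) + (0) = 1
Net dimensions [M⁻¹ L⁻³ T] ≠ [1] — not dimensionless.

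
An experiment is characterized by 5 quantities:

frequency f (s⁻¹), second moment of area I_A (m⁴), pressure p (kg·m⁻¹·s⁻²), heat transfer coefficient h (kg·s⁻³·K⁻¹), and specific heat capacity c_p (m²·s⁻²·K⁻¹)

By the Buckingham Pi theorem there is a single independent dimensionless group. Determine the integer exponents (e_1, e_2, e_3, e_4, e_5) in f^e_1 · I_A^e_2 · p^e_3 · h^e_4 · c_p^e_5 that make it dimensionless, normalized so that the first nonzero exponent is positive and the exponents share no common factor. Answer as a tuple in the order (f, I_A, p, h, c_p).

M: e_1·(0) + e_2·(0) + e_3·(1) + e_4·(1) + e_5·(0) = 0
L: e_1·(0) + e_2·(4) + e_3·(-1) + e_4·(0) + e_5·(2) = 0
T: e_1·(-1) + e_2·(0) + e_3·(-2) + e_4·(-3) + e_5·(-2) = 0
Θ: e_1·(0) + e_2·(0) + e_3·(0) + e_4·(-1) + e_5·(-1) = 0
Solving this homogeneous linear system for the smallest-integer solution (first nonzero entry positive) gives (4, 1, -4, 4, -4).

(4, 1, -4, 4, -4)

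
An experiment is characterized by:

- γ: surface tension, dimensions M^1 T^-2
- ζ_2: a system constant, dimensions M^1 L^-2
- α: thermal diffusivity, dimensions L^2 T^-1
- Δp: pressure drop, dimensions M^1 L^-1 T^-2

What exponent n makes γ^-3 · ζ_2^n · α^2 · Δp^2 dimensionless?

Balance the M exponent: (1)·n from ζ_2, plus −3·(1) + 2·(0) + 2·(1) = -1 from the rest, must sum to zero.
n − 1 = 0, so n = 1.

1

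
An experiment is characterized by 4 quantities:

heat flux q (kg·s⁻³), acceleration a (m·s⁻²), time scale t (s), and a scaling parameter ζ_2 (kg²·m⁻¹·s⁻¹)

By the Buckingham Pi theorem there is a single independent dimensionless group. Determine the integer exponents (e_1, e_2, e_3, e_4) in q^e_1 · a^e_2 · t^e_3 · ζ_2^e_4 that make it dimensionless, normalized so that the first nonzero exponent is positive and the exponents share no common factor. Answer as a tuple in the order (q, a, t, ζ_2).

(2, -1, 3, -1)

M: e_1·(1) + e_2·(0) + e_3·(0) + e_4·(2) = 0
L: e_1·(0) + e_2·(1) + e_3·(0) + e_4·(-1) = 0
T: e_1·(-3) + e_2·(-2) + e_3·(1) + e_4·(-1) = 0
Solving this homogeneous linear system for the smallest-integer solution (first nonzero entry positive) gives (2, -1, 3, -1).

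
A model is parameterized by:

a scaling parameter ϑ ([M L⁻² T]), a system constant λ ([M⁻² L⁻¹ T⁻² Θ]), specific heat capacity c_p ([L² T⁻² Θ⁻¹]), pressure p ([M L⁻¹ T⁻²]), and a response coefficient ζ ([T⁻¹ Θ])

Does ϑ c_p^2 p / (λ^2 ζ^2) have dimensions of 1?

no

Sum the exponent of each base dimension across the product:
  M: [ϑ]_M − 2·[λ]_M + 2·[c_p]_M + [p]_M − 2·[ζ]_M = (1) − 2·(-2) + 2·(0) + (1) − 2·(0) = 6
  L: [ϑ]_L − 2·[λ]_L + 2·[c_p]_L + [p]_L − 2·[ζ]_L = (-2) − 2·(-1) + 2·(2) + (-1) − 2·(0) = 3
  T: [ϑ]_T − 2·[λ]_T + 2·[c_p]_T + [p]_T − 2·[ζ]_T = (1) − 2·(-2) + 2·(-2) + (-2) − 2·(-1) = 1
  Θ: [ϑ]_Θ − 2·[λ]_Θ + 2·[c_p]_Θ + [p]_Θ − 2·[ζ]_Θ = (0) − 2·(1) + 2·(-1) + (0) − 2·(1) = -6
Net dimensions [M⁶ L³ T Θ⁻⁶] ≠ [1] — not dimensionless.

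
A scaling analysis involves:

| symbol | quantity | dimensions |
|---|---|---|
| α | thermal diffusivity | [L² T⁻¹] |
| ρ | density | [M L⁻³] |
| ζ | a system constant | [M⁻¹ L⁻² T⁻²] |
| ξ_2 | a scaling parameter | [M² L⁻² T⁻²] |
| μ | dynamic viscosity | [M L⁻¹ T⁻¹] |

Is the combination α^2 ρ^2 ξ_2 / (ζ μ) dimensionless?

no

Sum the exponent of each base dimension across the product:
  M: 2·[α]_M + 2·[ρ]_M − [ζ]_M + [ξ_2]_M − [μ]_M = 2·(0) + 2·(1) − (-1) + (2) − (1) = 4
  L: 2·[α]_L + 2·[ρ]_L − [ζ]_L + [ξ_2]_L − [μ]_L = 2·(2) + 2·(-3) − (-2) + (-2) − (-1) = -1
  T: 2·[α]_T + 2·[ρ]_T − [ζ]_T + [ξ_2]_T − [μ]_T = 2·(-1) + 2·(0) − (-2) + (-2) − (-1) = -1
Net dimensions [M⁴ L⁻¹ T⁻¹] ≠ [1] — not dimensionless.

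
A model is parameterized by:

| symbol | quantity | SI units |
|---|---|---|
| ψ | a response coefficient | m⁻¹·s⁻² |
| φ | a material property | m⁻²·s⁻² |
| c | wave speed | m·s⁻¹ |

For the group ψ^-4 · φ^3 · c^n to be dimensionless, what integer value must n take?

2

Balance the L exponent: (1)·n from c, plus −4·(-1) + 3·(-2) = -2 from the rest, must sum to zero.
n − 2 = 0, so n = 2.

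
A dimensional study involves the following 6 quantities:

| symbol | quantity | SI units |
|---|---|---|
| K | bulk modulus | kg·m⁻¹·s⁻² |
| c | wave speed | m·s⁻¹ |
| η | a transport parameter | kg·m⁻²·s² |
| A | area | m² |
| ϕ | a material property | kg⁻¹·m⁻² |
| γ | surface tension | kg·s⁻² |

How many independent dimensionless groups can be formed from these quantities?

There are 6 variables and 3 base dimensions (M, L, T).
The dimension matrix has rank 3.
Independent dimensionless groups: 6 − 3 = 3.

3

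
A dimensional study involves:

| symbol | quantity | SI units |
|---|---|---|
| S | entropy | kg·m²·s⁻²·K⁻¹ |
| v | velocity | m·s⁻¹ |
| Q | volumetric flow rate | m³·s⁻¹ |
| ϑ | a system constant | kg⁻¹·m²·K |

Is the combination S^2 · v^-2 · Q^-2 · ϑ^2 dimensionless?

Sum the exponent of each base dimension across the product:
  M: 2·[S]_M − 2·[v]_M − 2·[Q]_M + 2·[ϑ]_M = 2·(1) − 2·(0) − 2·(0) + 2·(-1) = 0
  L: 2·[S]_L − 2·[v]_L − 2·[Q]_L + 2·[ϑ]_L = 2·(2) − 2·(1) − 2·(3) + 2·(2) = 0
  T: 2·[S]_T − 2·[v]_T − 2·[Q]_T + 2·[ϑ]_T = 2·(-2) − 2·(-1) − 2·(-1) + 2·(0) = 0
  Θ: 2·[S]_Θ − 2·[v]_Θ − 2·[Q]_Θ + 2·[ϑ]_Θ = 2·(-1) − 2·(0) − 2·(0) + 2·(1) = 0
All base exponents vanish — dimensionless.

yes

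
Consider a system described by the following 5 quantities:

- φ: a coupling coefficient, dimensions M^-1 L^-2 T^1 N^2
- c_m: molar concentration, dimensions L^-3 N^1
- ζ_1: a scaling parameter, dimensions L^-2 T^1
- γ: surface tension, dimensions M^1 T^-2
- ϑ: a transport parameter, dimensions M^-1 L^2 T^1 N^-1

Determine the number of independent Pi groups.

1

There are 5 variables and 4 base dimensions (M, L, T, N).
The dimension matrix has rank 4.
Independent dimensionless groups: 5 − 4 = 1.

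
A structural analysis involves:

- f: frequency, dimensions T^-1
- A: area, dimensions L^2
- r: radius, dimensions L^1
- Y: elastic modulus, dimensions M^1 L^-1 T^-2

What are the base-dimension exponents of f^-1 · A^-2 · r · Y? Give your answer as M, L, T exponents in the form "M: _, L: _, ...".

M: 1, L: -4, T: -1

Collect each base-dimension exponent across the product:
  M: −(0) − 2·(0) + (0) + (1) = 1
  L: −(0) − 2·(2) + (1) + (-1) = -4
  T: −(-1) − 2·(0) + (0) + (-2) = -1
So the dimensions are [M L⁻⁴ T⁻¹].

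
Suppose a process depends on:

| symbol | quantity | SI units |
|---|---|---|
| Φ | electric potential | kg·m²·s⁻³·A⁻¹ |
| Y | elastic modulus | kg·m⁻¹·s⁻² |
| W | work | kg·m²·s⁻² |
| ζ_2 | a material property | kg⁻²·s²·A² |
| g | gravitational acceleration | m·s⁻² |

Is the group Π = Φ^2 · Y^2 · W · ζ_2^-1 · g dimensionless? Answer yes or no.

no

Sum the exponent of each base dimension across the product:
  M: 2·[Φ]_M + 2·[Y]_M + [W]_M − [ζ_2]_M + [g]_M = 2·(1) + 2·(1) + (1) − (-2) + (0) = 7
  L: 2·[Φ]_L + 2·[Y]_L + [W]_L − [ζ_2]_L + [g]_L = 2·(2) + 2·(-1) + (2) − (0) + (1) = 5
  T: 2·[Φ]_T + 2·[Y]_T + [W]_T − [ζ_2]_T + [g]_T = 2·(-3) + 2·(-2) + (-2) − (2) + (-2) = -16
  I: 2·[Φ]_I + 2·[Y]_I + [W]_I − [ζ_2]_I + [g]_I = 2·(-1) + 2·(0) + (0) − (2) + (0) = -4
Net dimensions [M⁷ L⁵ T⁻¹⁶ I⁻⁴] ≠ [1] — not dimensionless.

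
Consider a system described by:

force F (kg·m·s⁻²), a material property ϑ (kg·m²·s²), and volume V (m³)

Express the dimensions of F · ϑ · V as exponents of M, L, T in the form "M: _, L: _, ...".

Collect each base-dimension exponent across the product:
  M: (1) + (1) + (0) = 2
  L: (1) + (2) + (3) = 6
  T: (-2) + (2) + (0) = 0
So the dimensions are [M² L⁶].

M: 2, L: 6, T: 0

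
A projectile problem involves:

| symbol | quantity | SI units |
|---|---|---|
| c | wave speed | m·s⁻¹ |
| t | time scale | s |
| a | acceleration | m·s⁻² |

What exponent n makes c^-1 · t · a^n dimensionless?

1

Balance the L exponent: (1)·n from a, plus −(1) + (0) = -1 from the rest, must sum to zero.
n − 1 = 0, so n = 1.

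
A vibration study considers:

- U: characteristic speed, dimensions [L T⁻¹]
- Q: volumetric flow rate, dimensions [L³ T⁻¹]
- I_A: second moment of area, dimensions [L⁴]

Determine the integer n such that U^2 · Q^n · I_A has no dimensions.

-2

Balance the L exponent: (3)·n from Q, plus 2·(1) + (4) = 6 from the rest, must sum to zero.
3n + 6 = 0, so n = -2.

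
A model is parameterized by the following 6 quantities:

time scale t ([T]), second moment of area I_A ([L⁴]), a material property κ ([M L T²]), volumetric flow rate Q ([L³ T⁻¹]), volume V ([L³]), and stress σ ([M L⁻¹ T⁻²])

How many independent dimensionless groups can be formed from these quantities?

There are 6 variables and 3 base dimensions (M, L, T).
The dimension matrix has rank 3.
Independent dimensionless groups: 6 − 3 = 3.

3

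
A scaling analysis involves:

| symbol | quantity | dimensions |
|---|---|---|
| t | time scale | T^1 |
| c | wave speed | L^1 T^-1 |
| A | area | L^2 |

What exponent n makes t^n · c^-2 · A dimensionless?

Balance the T exponent: (1)·n from t, plus −2·(-1) + (0) = 2 from the rest, must sum to zero.
n + 2 = 0, so n = -2.

-2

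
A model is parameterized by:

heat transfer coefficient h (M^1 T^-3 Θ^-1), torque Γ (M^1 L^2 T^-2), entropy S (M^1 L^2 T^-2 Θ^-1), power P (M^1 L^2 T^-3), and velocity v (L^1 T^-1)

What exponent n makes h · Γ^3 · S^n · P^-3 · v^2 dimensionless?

-1

Balance the M exponent: (1)·n from S, plus (1) + 3·(1) − 3·(1) + 2·(0) = 1 from the rest, must sum to zero.
n + 1 = 0, so n = -1.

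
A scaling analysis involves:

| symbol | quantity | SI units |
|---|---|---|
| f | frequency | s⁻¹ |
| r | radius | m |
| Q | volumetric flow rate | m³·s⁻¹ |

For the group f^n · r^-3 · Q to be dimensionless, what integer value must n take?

-1

Balance the T exponent: (-1)·n from f, plus −3·(0) + (-1) = -1 from the rest, must sum to zero.
−n − 1 = 0, so n = -1.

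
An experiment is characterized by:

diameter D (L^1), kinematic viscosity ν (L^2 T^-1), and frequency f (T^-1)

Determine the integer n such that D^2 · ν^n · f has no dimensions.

Balance the L exponent: (2)·n from ν, plus 2·(1) + (0) = 2 from the rest, must sum to zero.
2n + 2 = 0, so n = -1.

-1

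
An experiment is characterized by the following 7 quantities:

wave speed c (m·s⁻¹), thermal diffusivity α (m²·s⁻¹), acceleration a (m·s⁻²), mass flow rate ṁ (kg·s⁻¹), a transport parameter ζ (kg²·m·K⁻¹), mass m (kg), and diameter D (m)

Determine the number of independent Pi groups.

There are 7 variables and 4 base dimensions (M, L, T, Θ).
The dimension matrix has rank 4.
Independent dimensionless groups: 7 − 4 = 3.

3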